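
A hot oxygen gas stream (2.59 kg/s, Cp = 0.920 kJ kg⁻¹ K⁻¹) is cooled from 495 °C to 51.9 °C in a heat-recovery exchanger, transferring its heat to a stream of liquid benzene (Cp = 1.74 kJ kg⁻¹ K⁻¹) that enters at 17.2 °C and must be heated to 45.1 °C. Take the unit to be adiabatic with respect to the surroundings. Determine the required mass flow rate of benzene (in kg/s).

Heat released by hot stream: Q = 2.59 × 0.920 × (495 − 51.9) = 1055.8 kJ/s
Energy balance on cold side (adiabatic exchanger): Q = ṁ_c·Cp_c·(T_c,out − T_c,in)
ṁ_c = 1055.8 / [1.74 × (45.1 − 17.2)] = 21.749 kg/s

ṁ_c = 21.7 kg/s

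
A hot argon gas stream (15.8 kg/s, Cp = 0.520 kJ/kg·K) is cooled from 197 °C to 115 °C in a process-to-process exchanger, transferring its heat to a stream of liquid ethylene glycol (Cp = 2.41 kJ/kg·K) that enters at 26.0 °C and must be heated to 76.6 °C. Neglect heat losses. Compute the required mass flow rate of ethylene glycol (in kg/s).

ṁ_c = 5.52 kg/s

Heat released by hot stream: Q = 15.8 × 0.520 × (197 − 115) = 673.71 kJ/s
Energy balance on cold side (adiabatic exchanger): Q = ṁ_c·Cp_c·(T_c,out − T_c,in)
ṁ_c = 673.71 / [2.41 × (76.6 − 26.0)] = 5.5247 kg/s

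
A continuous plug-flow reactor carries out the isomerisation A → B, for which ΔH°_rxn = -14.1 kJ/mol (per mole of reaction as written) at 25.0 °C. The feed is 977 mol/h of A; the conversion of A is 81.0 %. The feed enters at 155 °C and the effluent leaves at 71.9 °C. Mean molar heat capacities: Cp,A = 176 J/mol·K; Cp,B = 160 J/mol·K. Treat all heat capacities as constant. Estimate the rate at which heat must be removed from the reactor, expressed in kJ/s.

Extent of reaction ξ = 0.810 × 977 = 791.37 mol/h
Reaction term: ξ·ΔH°_rxn = 791.37 × -14.1 = -11158 kJ/h
Sensible, feed 155→25 °C: -22354 kJ/h
Outlet flows (mol/h): A 185.63, B 791.37
Sensible, products 25→71.9 °C: 7470.7 kJ/h
Q = ΔH = -26041 kJ/h = -7.2337 kW
Heat removed = 7.2337 kJ/s

Q_out = 7.23 kJ/s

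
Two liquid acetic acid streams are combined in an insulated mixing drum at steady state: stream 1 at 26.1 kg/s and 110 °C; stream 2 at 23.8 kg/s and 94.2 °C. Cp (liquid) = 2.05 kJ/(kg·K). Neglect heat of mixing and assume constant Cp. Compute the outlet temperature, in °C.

T_out = 102 °C

Adiabatic, steady state ⇒ Σ ṁᵢCp,ᵢ(T_out − Tᵢ) = 0
Σ ṁᵢCp,ᵢTᵢ = 26.1×2.05×110 + 23.8×2.05×94.2 = 10482
Σ ṁᵢCp,ᵢ = 26.1×2.05 + 23.8×2.05 = 102.29
T_out = 10482 / 102.29 = 102.46 °C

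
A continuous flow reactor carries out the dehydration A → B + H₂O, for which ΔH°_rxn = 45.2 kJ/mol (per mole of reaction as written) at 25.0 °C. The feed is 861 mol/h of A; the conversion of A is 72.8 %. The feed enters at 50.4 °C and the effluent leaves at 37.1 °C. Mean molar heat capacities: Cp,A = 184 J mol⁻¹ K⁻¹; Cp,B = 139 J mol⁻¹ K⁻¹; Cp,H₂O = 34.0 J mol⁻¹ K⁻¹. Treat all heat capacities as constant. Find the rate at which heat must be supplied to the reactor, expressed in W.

Q_in = 7260 W

Extent of reaction ξ = 0.728 × 861 = 626.81 mol/h
Reaction term: ξ·ΔH°_rxn = 626.81 × 45.2 = 28332 kJ/h
Sensible, feed 50.4→25 °C: -4024 kJ/h
Outlet flows (mol/h): A 234.19, B 626.81, H₂O 626.81
Sensible, products 25→37.1 °C: 1833.5 kJ/h
Q = ΔH = 26141 kJ/h = 7.2615 kW
Heat supplied = 7261.5 W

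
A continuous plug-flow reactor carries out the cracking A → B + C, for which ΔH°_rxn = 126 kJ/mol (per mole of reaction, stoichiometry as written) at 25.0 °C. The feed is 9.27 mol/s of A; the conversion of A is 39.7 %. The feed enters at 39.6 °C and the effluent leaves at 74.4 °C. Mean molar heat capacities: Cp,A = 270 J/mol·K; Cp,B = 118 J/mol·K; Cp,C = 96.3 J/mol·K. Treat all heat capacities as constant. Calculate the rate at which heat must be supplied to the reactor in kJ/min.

Q_in = 32400 kJ/min

Extent of reaction ξ = 0.397 × 9.27 = 3.6802 mol/s
Reaction term: ξ·ΔH°_rxn = 3.6802 × 126 = 463.7 kJ/s
Sensible, feed 39.6→25 °C: -36.542 kJ/s
Outlet flows (mol/s): A 5.5898, B 3.6802, C 3.6802
Sensible, products 25→74.4 °C: 113.52 kJ/s
Q = ΔH = 540.68 kJ/s = 540.68 kW
Heat supplied = 32441 kJ/min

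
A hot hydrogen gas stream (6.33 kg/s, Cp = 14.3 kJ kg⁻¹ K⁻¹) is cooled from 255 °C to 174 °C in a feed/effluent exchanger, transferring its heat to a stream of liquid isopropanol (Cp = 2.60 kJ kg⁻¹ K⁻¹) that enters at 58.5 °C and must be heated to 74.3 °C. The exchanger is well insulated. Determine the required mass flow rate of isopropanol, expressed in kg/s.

ṁ_c = 178 kg/s

Heat released by hot stream: Q = 6.33 × 14.3 × (255 − 174) = 7332 kJ/s
Energy balance on cold side (adiabatic exchanger): Q = ṁ_c·Cp_c·(T_c,out − T_c,in)
ṁ_c = 7332 / [2.60 × (74.3 − 58.5)] = 178.48 kg/s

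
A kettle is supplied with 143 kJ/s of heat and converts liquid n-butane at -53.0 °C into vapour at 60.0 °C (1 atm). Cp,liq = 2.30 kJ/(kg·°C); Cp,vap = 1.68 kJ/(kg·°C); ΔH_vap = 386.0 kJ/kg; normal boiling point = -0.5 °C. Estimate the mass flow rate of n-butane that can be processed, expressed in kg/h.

ṁ = 846 kg/h

Δh = 2.30×(-0.5−-53.0) + 386.0 + 1.68×(60.0−-0.5) = 608.39 kJ/kg
Q = 143 kJ/s = 143 kJ/s = 514800 kJ/h
ṁ = Q/Δh = 514800 / 608.39 = 846.17 kg/h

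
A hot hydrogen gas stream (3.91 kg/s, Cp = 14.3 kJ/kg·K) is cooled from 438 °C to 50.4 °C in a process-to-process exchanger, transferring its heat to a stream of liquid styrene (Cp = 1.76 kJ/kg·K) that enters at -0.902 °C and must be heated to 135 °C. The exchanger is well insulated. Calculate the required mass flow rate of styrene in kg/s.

Heat released by hot stream: Q = 3.91 × 14.3 × (438 − 50.4) = 21672 kJ/s
Energy balance on cold side (adiabatic exchanger): Q = ṁ_c·Cp_c·(T_c,out − T_c,in)
ṁ_c = 21672 / [1.76 × (135 − -0.902)] = 90.606 kg/s

ṁ_c = 90.6 kg/s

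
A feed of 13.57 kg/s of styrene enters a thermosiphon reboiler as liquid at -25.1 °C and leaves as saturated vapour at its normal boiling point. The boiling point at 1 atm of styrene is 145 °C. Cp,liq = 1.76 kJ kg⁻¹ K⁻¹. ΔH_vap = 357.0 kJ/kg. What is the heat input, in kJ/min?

liquid -25.1→145 °C: 299.38 kJ/kg
vaporisation at 145 °C: 357 kJ/kg
Δh = 299.38 + 357 = 656.38 kJ/kg
Q = ṁ·Δh = 13.57 kg/s × 656.38 kJ/kg = 8907 kJ/s
|Q| = 8907 kW = 534420 kJ/min

Q = 534000 kJ/min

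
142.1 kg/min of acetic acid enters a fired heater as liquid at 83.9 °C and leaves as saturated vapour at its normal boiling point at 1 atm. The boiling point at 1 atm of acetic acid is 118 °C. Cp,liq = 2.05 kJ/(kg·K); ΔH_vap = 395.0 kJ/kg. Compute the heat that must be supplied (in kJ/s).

liquid 83.9→118 °C: 69.905 kJ/kg
vaporisation at 118 °C: 395 kJ/kg
Δh = 69.905 + 395 = 464.9 kJ/kg
Q = ṁ·Δh = 142.1 kg/min × 464.9 kJ/kg = 66063 kJ/min
|Q| = 1101.1 kW

Q = 1100 kJ/s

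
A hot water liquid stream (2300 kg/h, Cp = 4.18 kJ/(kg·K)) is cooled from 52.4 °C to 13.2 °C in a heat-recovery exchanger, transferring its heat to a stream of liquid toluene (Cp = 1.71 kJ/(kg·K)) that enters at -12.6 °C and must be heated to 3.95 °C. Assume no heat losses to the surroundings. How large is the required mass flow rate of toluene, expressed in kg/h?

ṁ_c = 13300 kg/h

Heat released by hot stream: Q = 2300 × 4.18 × (52.4 − 13.2) = 376870 kJ/h
Energy balance on cold side (adiabatic exchanger): Q = ṁ_c·Cp_c·(T_c,out − T_c,in)
ṁ_c = 376870 / [1.71 × (3.95 − -12.6)] = 13317 kg/h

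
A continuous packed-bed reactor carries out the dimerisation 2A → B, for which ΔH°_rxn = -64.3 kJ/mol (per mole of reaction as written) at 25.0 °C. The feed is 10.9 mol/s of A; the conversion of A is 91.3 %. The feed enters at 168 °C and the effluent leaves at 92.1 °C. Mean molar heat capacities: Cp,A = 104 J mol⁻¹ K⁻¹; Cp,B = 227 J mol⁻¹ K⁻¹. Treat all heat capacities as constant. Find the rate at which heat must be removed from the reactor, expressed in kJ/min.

Extent of reaction ξ = 0.913 × 10.9 / 2 = 4.9759 mol/s
Reaction term: ξ·ΔH°_rxn = 4.9759 × -64.3 = -319.95 kJ/s
Sensible, feed 168→25 °C: -162.1 kJ/s
Outlet flows (mol/s): A 0.9483, B 4.9759
Sensible, products 25→92.1 °C: 82.408 kJ/s
Q = ΔH = -399.64 kJ/s = -399.64 kW
Heat removed = 23979 kJ/min

Q_out = 24000 kJ/min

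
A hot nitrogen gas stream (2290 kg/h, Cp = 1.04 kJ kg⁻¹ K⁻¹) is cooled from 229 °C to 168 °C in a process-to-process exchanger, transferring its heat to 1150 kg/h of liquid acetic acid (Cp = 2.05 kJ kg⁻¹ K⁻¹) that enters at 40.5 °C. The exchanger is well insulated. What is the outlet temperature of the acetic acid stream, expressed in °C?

T_c,out = 102 °C

Heat released by hot stream: Q = 2290 × 1.04 × (229 − 168) = 145280 kJ/h
Energy balance on cold side (adiabatic exchanger): Q = ṁ_c·Cp_c·(T_c,out − T_c,in)
T_c,out = 40.5 + 145280/(1150 × 2.05) = 102.12 °C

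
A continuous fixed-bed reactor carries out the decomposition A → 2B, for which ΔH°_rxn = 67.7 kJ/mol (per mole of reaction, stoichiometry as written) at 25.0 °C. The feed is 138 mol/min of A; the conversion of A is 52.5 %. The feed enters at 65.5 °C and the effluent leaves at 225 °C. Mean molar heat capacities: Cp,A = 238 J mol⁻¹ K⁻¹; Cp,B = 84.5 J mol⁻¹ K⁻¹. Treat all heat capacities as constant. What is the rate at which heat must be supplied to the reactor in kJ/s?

Extent of reaction ξ = 0.525 × 138 = 72.45 mol/min
Reaction term: ξ·ΔH°_rxn = 72.45 × 67.7 = 4904.9 kJ/min
Sensible, feed 65.5→25 °C: -1330.2 kJ/min
Outlet flows (mol/min): A 65.55, B 144.9
Sensible, products 25→225 °C: 5569 kJ/min
Q = ΔH = 9143.7 kJ/min = 152.39 kW
Heat supplied = 152.39 kJ/s

Q_in = 152 kJ/s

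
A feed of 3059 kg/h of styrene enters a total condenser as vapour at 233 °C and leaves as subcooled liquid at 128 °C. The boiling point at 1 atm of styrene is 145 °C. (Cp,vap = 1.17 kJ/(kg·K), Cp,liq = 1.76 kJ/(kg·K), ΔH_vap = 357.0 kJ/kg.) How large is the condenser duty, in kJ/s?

vapour 233→145 °C: -102.96 kJ/kg
condensation at 145 °C: -357 kJ/kg
liquid 145→128 °C: -29.92 kJ/kg
Δh = -102.96 + -357 + -29.92 = -489.88 kJ/kg
Q = ṁ·Δh = 3059 kg/h × -489.88 kJ/kg = -1.4985e+06 kJ/h
|Q| = 416.26 kW

Q_c = 416 kJ/s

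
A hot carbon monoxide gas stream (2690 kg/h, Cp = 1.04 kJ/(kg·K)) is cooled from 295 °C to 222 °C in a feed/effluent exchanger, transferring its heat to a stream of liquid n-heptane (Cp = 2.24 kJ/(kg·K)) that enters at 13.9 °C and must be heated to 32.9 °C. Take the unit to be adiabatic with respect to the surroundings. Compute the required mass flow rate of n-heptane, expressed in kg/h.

Heat released by hot stream: Q = 2690 × 1.04 × (295 − 222) = 204220 kJ/h
Energy balance on cold side (adiabatic exchanger): Q = ṁ_c·Cp_c·(T_c,out − T_c,in)
ṁ_c = 204220 / [2.24 × (32.9 − 13.9)] = 4798.5 kg/h

ṁ_c = 4800 kg/h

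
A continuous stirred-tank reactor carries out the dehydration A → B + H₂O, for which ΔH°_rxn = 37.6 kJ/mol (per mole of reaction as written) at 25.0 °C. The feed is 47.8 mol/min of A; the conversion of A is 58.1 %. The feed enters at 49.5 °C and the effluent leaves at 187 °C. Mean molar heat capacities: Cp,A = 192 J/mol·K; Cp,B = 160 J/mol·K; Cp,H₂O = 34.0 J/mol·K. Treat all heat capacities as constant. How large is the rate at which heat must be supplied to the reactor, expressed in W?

Q_in = 38600 W

Extent of reaction ξ = 0.581 × 47.8 = 27.772 mol/min
Reaction term: ξ·ΔH°_rxn = 27.772 × 37.6 = 1044.2 kJ/min
Sensible, feed 49.5→25 °C: -224.85 kJ/min
Outlet flows (mol/min): A 20.028, B 27.772, H₂O 27.772
Sensible, products 25→187 °C: 1495.8 kJ/min
Q = ΔH = 2315.1 kJ/min = 38.586 kW
Heat supplied = 38586 W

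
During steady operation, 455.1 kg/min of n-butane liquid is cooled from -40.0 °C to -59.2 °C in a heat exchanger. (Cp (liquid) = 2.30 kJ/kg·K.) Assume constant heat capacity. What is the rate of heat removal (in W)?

Q_c = 335000 W

Q = ṁ·Cp·ΔT = 455.1 × 2.30 × (-59.2 − -40.0) = -20097 kJ/min
Converting: 20097 / 60 s = 334.95 kW
Cooling duty = 334950 W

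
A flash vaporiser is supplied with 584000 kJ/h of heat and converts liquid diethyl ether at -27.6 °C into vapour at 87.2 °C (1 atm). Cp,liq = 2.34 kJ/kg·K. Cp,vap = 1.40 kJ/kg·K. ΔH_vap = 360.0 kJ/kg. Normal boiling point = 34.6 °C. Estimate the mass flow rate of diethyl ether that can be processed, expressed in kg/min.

ṁ = 16.8 kg/min

Δh = 2.34×(34.6−-27.6) + 360.0 + 1.40×(87.2−34.6) = 579.19 kJ/kg
Q = 584000 kJ/h = 162.22 kJ/s = 9733.3 kJ/min
ṁ = Q/Δh = 9733.3 / 579.19 = 16.805 kg/min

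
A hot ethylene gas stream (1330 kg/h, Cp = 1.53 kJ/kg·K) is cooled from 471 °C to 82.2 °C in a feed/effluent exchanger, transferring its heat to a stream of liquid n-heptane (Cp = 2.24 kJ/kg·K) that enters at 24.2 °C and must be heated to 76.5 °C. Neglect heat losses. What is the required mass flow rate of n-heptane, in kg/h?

ṁ_c = 6750 kg/h

Heat released by hot stream: Q = 1330 × 1.53 × (471 − 82.2) = 791170 kJ/h
Energy balance on cold side (adiabatic exchanger): Q = ṁ_c·Cp_c·(T_c,out − T_c,in)
ṁ_c = 791170 / [2.24 × (76.5 − 24.2)] = 6753.4 kg/h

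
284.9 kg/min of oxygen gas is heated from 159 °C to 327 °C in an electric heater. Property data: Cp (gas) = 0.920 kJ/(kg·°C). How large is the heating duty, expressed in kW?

Q = ṁ·Cp·ΔT = 284.9 × 0.920 × (327 − 159) = 44034 kJ/min
Converting: 44034 / 60 s = 733.9 kW

Q = 734 kW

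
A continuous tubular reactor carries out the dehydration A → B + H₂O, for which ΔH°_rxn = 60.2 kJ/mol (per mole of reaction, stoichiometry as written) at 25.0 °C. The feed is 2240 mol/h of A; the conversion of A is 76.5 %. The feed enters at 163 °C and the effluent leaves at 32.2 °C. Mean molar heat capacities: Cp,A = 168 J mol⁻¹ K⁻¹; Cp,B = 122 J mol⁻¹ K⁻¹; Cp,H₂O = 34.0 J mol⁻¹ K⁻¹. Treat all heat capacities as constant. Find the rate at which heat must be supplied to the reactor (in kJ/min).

Extent of reaction ξ = 0.765 × 2240 = 1713.6 mol/h
Reaction term: ξ·ΔH°_rxn = 1713.6 × 60.2 = 103160 kJ/h
Sensible, feed 163→25 °C: -51932 kJ/h
Outlet flows (mol/h): A 526.4, B 1713.6, H₂O 1713.6
Sensible, products 25→32.2 °C: 2561.4 kJ/h
Q = ΔH = 53788 kJ/h = 14.941 kW
Heat supplied = 896.47 kJ/min

Q_in = 896 kJ/min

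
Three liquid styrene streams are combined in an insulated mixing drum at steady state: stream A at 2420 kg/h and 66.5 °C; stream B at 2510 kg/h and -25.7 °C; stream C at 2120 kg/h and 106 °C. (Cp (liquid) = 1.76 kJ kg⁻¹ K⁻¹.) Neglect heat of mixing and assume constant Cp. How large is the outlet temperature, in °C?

Energy balance with Q = 0: Σ ṁᵢCp,ᵢ(T_out − Tᵢ) = 0
Σ ṁᵢCp,ᵢTᵢ = 2420×1.76×66.5 + 2510×1.76×-25.7 + 2120×1.76×106 = 565210
Σ ṁᵢCp,ᵢ = 2420×1.76 + 2510×1.76 + 2120×1.76 = 12408
T_out = 565210 / 12408 = 45.552 °C

T_out = 45.6 °C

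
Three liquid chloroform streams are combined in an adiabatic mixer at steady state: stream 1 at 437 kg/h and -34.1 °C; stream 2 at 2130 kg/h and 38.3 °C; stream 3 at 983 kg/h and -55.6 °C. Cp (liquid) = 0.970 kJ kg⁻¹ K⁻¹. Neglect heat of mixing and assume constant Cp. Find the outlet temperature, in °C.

No heat crosses the boundary, so H_out = H_in.
Σ ṁᵢCp,ᵢTᵢ = 437×0.970×-34.1 + 2130×0.970×38.3 + 983×0.970×-55.6 = 11662
Σ ṁᵢCp,ᵢ = 437×0.970 + 2130×0.970 + 983×0.970 = 3443.5
T_out = 11662 / 3443.5 = 3.3866 °C

T_out = 3.39 °C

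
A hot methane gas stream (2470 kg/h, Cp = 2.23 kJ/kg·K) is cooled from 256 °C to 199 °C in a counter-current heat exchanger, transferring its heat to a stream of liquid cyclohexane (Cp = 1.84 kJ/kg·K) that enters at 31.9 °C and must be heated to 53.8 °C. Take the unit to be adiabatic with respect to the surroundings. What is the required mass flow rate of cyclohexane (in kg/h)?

Heat released by hot stream: Q = 2470 × 2.23 × (256 − 199) = 313960 kJ/h
Energy balance on cold side (adiabatic exchanger): Q = ṁ_c·Cp_c·(T_c,out − T_c,in)
ṁ_c = 313960 / [1.84 × (53.8 − 31.9)] = 7791.4 kg/h

ṁ_c = 7790 kg/h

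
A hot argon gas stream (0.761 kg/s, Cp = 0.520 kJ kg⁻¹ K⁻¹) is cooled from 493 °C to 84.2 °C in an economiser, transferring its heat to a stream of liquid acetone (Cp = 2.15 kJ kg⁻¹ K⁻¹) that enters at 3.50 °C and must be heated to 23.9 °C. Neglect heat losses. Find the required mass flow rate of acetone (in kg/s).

ṁ_c = 3.69 kg/s

Heat released by hot stream: Q = 0.761 × 0.520 × (493 − 84.2) = 161.77 kJ/s
Energy balance on cold side (adiabatic exchanger): Q = ṁ_c·Cp_c·(T_c,out − T_c,in)
ṁ_c = 161.77 / [2.15 × (23.9 − 3.50)] = 3.6883 kg/s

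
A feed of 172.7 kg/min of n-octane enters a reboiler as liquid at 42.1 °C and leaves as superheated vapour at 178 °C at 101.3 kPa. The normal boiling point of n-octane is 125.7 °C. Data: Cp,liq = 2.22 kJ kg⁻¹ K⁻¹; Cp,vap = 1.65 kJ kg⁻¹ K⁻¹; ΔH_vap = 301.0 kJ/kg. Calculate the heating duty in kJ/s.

liquid 42.1→125.7 °C: 185.59 kJ/kg
vaporisation at 125.7 °C: 301 kJ/kg
vapour 125.7→178 °C: 86.295 kJ/kg
Δh = 185.59 + 301 + 86.295 = 572.89 kJ/kg
Q = ṁ·Δh = 172.7 kg/min × 572.89 kJ/kg = 98938 kJ/min
|Q| = 1649 kW

Q = 1650 kJ/s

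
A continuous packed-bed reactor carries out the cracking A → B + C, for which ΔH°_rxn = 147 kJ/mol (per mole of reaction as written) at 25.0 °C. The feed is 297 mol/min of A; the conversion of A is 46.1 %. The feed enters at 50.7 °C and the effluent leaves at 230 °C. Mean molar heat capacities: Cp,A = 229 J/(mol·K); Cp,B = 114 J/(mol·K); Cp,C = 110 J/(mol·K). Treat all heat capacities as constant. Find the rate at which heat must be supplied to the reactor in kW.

Extent of reaction ξ = 0.461 × 297 = 136.92 mol/min
Reaction term: ξ·ΔH°_rxn = 136.92 × 147 = 20127 kJ/min
Sensible, feed 50.7→25 °C: -1747.9 kJ/min
Outlet flows (mol/min): A 160.08, B 136.92, C 136.92
Sensible, products 25→230 °C: 13802 kJ/min
Q = ΔH = 32181 kJ/min = 536.35 kW
Heat supplied = 536.35 kW

Q_in = 536 kW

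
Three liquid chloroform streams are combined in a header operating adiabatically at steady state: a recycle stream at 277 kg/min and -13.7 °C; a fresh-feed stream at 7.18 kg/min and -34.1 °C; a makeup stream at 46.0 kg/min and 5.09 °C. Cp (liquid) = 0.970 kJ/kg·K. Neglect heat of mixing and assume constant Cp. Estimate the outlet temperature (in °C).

T_out = -11.5 °C

Adiabatic, steady state ⇒ Σ ṁᵢCp,ᵢ(T_out − Tᵢ) = 0
Σ ṁᵢCp,ᵢTᵢ = 277×0.970×-13.7 + 7.18×0.970×-34.1 + 46.0×0.970×5.09 = -3691.4
Σ ṁᵢCp,ᵢ = 277×0.970 + 7.18×0.970 + 46.0×0.970 = 320.27
T_out = -3691.4 / 320.27 = -11.526 °C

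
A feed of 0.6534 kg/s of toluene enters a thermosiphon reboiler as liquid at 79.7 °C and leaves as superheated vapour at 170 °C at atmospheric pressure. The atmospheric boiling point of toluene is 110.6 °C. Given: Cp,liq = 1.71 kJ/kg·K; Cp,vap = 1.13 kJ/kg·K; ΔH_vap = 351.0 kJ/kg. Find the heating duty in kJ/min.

Q = 18500 kJ/min

liquid 79.7→110.6 °C: 52.839 kJ/kg
vaporisation at 110.6 °C: 351 kJ/kg
vapour 110.6→170 °C: 67.122 kJ/kg
Δh = 52.839 + 351 + 67.122 = 470.96 kJ/kg
Q = ṁ·Δh = 0.6534 kg/s × 470.96 kJ/kg = 307.73 kJ/s
|Q| = 307.73 kW = 18464 kJ/min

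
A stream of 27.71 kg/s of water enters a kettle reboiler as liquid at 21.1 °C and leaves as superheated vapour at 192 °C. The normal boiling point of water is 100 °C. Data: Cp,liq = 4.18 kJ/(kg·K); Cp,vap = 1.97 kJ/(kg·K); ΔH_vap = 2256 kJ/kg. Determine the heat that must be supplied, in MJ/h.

liquid 21.1→100 °C: 329.8 kJ/kg
vaporisation at 100 °C: 2256 kJ/kg
vapour 100→192 °C: 181.24 kJ/kg
Δh = 329.8 + 2256 + 181.24 = 2767 kJ/kg
Q = ṁ·Δh = 27.71 kg/s × 2767 kJ/kg = 76675 kJ/s
|Q| = 76675 kW = 276030 MJ/h

Q = 276000 MJ/h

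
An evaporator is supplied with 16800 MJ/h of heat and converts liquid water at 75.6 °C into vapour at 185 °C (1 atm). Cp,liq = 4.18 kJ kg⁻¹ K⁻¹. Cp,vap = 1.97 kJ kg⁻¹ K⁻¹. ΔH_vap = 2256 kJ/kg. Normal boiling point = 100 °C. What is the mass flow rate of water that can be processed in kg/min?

Δh = 4.18×(100−75.6) + 2256 + 1.97×(185−100) = 2525.4 kJ/kg
Q = 16800 MJ/h = 4666.7 kJ/s = 280000 kJ/min
ṁ = Q/Δh = 280000 / 2525.4 = 110.87 kg/min

ṁ = 111 kg/min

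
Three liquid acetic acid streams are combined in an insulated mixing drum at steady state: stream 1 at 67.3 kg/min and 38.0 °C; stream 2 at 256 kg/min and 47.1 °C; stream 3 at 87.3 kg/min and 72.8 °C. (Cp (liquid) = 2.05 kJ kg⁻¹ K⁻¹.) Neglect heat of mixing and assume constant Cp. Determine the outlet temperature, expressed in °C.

T_out = 51.1 °C

Energy balance with Q = 0: Σ ṁᵢCp,ᵢ(T_out − Tᵢ) = 0
Σ ṁᵢCp,ᵢTᵢ = 67.3×2.05×38.0 + 256×2.05×47.1 + 87.3×2.05×72.8 = 42989
Σ ṁᵢCp,ᵢ = 67.3×2.05 + 256×2.05 + 87.3×2.05 = 841.73
T_out = 42989 / 841.73 = 51.073 °C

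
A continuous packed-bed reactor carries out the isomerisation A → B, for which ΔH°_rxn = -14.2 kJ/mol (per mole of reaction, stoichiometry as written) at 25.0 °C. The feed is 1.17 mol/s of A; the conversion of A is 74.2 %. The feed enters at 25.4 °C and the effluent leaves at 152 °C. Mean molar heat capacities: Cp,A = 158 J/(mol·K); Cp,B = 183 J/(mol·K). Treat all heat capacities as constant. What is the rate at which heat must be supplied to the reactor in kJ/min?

Extent of reaction ξ = 0.742 × 1.17 = 0.86814 mol/s
Reaction term: ξ·ΔH°_rxn = 0.86814 × -14.2 = -12.328 kJ/s
Sensible, feed 25.4→25 °C: -0.073944 kJ/s
Outlet flows (mol/s): A 0.30186, B 0.86814
Sensible, products 25→152 °C: 26.234 kJ/s
Q = ΔH = 13.832 kJ/s = 13.832 kW
Heat supplied = 829.92 kJ/min

Q_in = 830 kJ/min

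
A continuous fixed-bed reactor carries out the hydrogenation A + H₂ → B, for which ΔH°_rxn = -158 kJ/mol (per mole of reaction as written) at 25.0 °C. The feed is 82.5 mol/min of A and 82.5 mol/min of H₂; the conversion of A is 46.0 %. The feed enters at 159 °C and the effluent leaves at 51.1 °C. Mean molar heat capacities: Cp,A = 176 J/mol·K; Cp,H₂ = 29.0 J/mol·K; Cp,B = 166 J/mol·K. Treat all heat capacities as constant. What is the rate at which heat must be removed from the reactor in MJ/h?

Q_out = 472 MJ/h

Extent of reaction ξ = 0.460 × 82.5 = 37.95 mol/min
Reaction term: ξ·ΔH°_rxn = 37.95 × -158 = -5996.1 kJ/min
Sensible, feed 159→25 °C: -2266.3 kJ/min
Outlet flows (mol/min): A 44.55, H₂ 44.55, B 37.95
Sensible, products 25→51.1 °C: 402.79 kJ/min
Q = ΔH = -7859.6 kJ/min = -130.99 kW
Heat removed = 471.58 MJ/h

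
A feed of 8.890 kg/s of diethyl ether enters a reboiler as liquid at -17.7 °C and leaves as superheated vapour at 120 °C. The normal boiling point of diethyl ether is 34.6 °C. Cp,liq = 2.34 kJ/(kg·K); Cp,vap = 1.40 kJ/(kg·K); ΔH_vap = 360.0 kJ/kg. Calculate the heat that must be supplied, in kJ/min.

Q = 321000 kJ/min

liquid -17.7→34.6 °C: 122.38 kJ/kg
vaporisation at 34.6 °C: 360 kJ/kg
vapour 34.6→120 °C: 119.56 kJ/kg
Δh = 122.38 + 360 + 119.56 = 601.94 kJ/kg
Q = ṁ·Δh = 8.890 kg/s × 601.94 kJ/kg = 5351.3 kJ/s
|Q| = 5351.3 kW = 321080 kJ/min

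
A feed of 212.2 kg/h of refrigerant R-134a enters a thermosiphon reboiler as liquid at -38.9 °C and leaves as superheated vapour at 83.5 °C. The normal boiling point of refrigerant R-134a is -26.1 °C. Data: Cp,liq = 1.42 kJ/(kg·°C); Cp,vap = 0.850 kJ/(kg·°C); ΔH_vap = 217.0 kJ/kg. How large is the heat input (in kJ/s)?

Q = 19.4 kJ/s

liquid -38.9→-26.1 °C: 18.176 kJ/kg
vaporisation at -26.1 °C: 217 kJ/kg
vapour -26.1→83.5 °C: 93.16 kJ/kg
Δh = 18.176 + 217 + 93.16 = 328.34 kJ/kg
Q = ṁ·Δh = 212.2 kg/h × 328.34 kJ/kg = 69673 kJ/h
|Q| = 19.354 kW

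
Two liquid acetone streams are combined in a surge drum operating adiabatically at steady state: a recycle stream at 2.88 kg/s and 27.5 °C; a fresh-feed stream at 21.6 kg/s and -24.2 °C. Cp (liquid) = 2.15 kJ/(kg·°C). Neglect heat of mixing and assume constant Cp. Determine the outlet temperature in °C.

Adiabatic, steady state ⇒ Σ ṁᵢCp,ᵢ(T_out − Tᵢ) = 0
T_out = Σ ṁᵢCp,ᵢTᵢ / Σ ṁᵢCp,ᵢ
      = -953.57 / 52.632 = -18.118 °C

T_out = -18.1 °C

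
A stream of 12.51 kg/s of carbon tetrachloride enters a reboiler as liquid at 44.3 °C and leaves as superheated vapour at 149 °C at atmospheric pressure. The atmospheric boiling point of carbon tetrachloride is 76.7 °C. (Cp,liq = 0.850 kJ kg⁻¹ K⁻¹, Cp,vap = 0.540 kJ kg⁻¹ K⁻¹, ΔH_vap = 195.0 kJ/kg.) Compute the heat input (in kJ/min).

liquid 44.3→76.7 °C: 27.54 kJ/kg
vaporisation at 76.7 °C: 195 kJ/kg
vapour 76.7→149 °C: 39.042 kJ/kg
Δh = 27.54 + 195 + 39.042 = 261.58 kJ/kg
Q = ṁ·Δh = 12.51 kg/s × 261.58 kJ/kg = 3272.4 kJ/s
|Q| = 3272.4 kW = 196340 kJ/min

Q = 196000 kJ/min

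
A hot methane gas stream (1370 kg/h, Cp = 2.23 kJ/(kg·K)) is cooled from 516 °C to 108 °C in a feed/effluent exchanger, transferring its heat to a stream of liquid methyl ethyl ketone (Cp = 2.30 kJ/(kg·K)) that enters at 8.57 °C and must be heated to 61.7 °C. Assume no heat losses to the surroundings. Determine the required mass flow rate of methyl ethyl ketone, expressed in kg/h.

ṁ_c = 10200 kg/h

Heat released by hot stream: Q = 1370 × 2.23 × (516 − 108) = 1.2465e+06 kJ/h
Energy balance on cold side (adiabatic exchanger): Q = ṁ_c·Cp_c·(T_c,out − T_c,in)
ṁ_c = 1.2465e+06 / [2.30 × (61.7 − 8.57)] = 10200 kg/h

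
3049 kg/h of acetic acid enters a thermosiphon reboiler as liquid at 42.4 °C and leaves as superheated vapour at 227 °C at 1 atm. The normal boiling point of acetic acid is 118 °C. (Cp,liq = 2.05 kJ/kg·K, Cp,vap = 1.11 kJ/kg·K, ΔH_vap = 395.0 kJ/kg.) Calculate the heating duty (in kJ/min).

liquid 42.4→118 °C: 154.98 kJ/kg
vaporisation at 118 °C: 395 kJ/kg
vapour 118→227 °C: 120.99 kJ/kg
Δh = 154.98 + 395 + 120.99 = 670.97 kJ/kg
Q = ṁ·Δh = 3049 kg/h × 670.97 kJ/kg = 2.0458e+06 kJ/h
|Q| = 568.27 kW = 34096 kJ/min

Q = 34100 kJ/min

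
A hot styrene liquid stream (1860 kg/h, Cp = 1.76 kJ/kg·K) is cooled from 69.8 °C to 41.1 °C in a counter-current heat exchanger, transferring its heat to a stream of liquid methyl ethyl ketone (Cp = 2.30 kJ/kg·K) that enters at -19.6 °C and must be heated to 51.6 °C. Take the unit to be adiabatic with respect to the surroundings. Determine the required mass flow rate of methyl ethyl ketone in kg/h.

Heat released by hot stream: Q = 1860 × 1.76 × (69.8 − 41.1) = 93952 kJ/h
Energy balance on cold side (adiabatic exchanger): Q = ṁ_c·Cp_c·(T_c,out − T_c,in)
ṁ_c = 93952 / [2.30 × (51.6 − -19.6)] = 573.72 kg/h

ṁ_c = 574 kg/h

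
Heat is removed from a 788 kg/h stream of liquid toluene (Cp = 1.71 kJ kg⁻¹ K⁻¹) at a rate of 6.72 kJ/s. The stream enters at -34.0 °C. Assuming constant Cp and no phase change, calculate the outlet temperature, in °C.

Q = 6.72 kJ/s = 24192 kJ/h
ΔT = Q/(ṁ·Cp) = 24192/(788×1.71) = 17.954 K
T_out = -34.0 − 17.954 = -51.954 °C

T_out = -52.0 °C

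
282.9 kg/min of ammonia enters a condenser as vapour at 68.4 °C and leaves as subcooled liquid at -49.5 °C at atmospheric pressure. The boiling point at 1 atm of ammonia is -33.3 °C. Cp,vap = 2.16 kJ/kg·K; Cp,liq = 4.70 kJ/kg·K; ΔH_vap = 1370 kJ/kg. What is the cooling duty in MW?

vapour 68.4→-33.3 °C: -219.67 kJ/kg
condensation at -33.3 °C: -1370 kJ/kg
liquid -33.3→-49.5 °C: -76.14 kJ/kg
Δh = -219.67 + -1370 + -76.14 = -1665.8 kJ/kg
Q = ṁ·Δh = 282.9 kg/min × -1665.8 kJ/kg = -471260 kJ/min
|Q| = 7854.3 kW = 7.8543 MW

Q_c = 7.85 MW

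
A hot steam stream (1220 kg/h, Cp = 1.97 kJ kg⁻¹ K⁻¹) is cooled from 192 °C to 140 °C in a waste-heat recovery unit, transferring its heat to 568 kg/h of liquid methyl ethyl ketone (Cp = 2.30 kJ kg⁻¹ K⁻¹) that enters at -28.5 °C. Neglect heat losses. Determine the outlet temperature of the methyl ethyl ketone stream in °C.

Heat released by hot stream: Q = 1220 × 1.97 × (192 − 140) = 124980 kJ/h
Energy balance on cold side (adiabatic exchanger): Q = ṁ_c·Cp_c·(T_c,out − T_c,in)
T_c,out = -28.5 + 124980/(568 × 2.30) = 67.165 °C

T_c,out = 67.2 °C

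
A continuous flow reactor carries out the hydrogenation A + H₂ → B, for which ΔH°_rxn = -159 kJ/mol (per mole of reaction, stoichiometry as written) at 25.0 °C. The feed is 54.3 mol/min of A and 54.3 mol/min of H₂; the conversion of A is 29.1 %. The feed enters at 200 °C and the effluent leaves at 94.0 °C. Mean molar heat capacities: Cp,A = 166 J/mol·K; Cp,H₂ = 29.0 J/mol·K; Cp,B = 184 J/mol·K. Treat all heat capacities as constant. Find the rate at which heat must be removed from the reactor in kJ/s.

Q_out = 60.8 kJ/s

Extent of reaction ξ = 0.291 × 54.3 = 15.801 mol/min
Reaction term: ξ·ΔH°_rxn = 15.801 × -159 = -2512.4 kJ/min
Sensible, feed 200→25 °C: -1853 kJ/min
Outlet flows (mol/min): A 38.499, H₂ 38.499, B 15.801
Sensible, products 25→94.0 °C: 718.61 kJ/min
Q = ΔH = -3646.8 kJ/min = -60.78 kW
Heat removed = 60.78 kJ/s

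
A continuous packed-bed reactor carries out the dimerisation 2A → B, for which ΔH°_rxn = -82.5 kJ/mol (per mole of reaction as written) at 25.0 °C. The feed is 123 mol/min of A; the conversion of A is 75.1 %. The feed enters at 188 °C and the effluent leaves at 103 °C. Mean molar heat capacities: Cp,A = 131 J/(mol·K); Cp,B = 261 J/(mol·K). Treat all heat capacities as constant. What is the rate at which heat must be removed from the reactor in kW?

Extent of reaction ξ = 0.751 × 123 / 2 = 46.187 mol/min
Reaction term: ξ·ΔH°_rxn = 46.187 × -82.5 = -3810.4 kJ/min
Sensible, feed 188→25 °C: -2626.4 kJ/min
Outlet flows (mol/min): A 30.627, B 46.187
Sensible, products 25→103 °C: 1253.2 kJ/min
Q = ΔH = -5183.6 kJ/min = -86.393 kW
Heat removed = 86.393 kW

Q_out = 86.4 kW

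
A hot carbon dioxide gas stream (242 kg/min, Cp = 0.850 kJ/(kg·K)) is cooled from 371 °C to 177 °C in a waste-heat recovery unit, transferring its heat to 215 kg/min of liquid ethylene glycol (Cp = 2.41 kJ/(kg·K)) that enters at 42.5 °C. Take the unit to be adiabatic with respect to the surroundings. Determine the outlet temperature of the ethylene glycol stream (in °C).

T_c,out = 120 °C

Heat released by hot stream: Q = 242 × 0.850 × (371 − 177) = 39906 kJ/min
Energy balance on cold side (adiabatic exchanger): Q = ṁ_c·Cp_c·(T_c,out − T_c,in)
T_c,out = 42.5 + 39906/(215 × 2.41) = 119.52 °C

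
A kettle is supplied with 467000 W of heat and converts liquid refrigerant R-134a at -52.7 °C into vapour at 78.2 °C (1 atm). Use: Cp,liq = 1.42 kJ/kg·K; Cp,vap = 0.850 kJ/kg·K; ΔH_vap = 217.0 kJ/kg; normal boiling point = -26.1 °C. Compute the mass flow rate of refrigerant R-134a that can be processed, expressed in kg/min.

ṁ = 81.6 kg/min

Δh = 1.42×(-26.1−-52.7) + 217.0 + 0.850×(78.2−-26.1) = 343.43 kJ/kg
Q = 467000 W = 467 kJ/s = 28020 kJ/min
ṁ = Q/Δh = 28020 / 343.43 = 81.589 kg/min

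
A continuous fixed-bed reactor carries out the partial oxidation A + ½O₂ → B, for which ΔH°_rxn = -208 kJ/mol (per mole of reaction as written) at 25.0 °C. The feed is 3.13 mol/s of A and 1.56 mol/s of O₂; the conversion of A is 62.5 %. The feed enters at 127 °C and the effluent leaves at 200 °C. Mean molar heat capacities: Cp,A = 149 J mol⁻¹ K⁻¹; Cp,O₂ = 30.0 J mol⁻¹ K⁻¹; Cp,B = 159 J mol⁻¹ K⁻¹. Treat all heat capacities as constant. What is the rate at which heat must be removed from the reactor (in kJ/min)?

Extent of reaction ξ = 0.625 × 3.13 = 1.9562 mol/s
Reaction term: ξ·ΔH°_rxn = 1.9562 × -208 = -406.9 kJ/s
Sensible, feed 127→25 °C: -52.343 kJ/s
Outlet flows (mol/s): A 1.1738, O₂ 0.58188, B 1.9562
Sensible, products 25→200 °C: 88.093 kJ/s
Q = ΔH = -371.15 kJ/s = -371.15 kW
Heat removed = 22269 kJ/min

Q_out = 22300 kJ/min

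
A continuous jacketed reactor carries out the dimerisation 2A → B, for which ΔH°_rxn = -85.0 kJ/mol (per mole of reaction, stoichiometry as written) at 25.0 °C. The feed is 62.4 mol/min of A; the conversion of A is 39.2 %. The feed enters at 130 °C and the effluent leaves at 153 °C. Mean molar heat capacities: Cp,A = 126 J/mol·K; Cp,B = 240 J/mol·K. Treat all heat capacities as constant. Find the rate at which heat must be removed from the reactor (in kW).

Extent of reaction ξ = 0.392 × 62.4 / 2 = 12.23 mol/min
Reaction term: ξ·ΔH°_rxn = 12.23 × -85.0 = -1039.6 kJ/min
Sensible, feed 130→25 °C: -825.55 kJ/min
Outlet flows (mol/min): A 37.939, B 12.23
Sensible, products 25→153 °C: 987.6 kJ/min
Q = ΔH = -877.53 kJ/min = -14.626 kW
Heat removed = 14.626 kW

Q_out = 14.6 kW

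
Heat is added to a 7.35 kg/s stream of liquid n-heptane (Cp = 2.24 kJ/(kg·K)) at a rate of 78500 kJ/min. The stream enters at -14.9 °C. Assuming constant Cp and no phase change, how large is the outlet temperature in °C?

Q = 78500 kJ/min = 1308.3 kJ/s
ΔT = Q/(ṁ·Cp) = 1308.3/(7.35×2.24) = 79.466 K
T_out = -14.9 + 79.466 = 64.566 °C

T_out = 64.6 °C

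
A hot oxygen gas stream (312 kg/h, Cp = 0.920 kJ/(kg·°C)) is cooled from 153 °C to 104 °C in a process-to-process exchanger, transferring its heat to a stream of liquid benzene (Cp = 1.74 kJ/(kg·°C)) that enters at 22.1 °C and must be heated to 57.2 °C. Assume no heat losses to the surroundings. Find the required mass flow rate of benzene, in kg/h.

ṁ_c = 230 kg/h

Heat released by hot stream: Q = 312 × 0.920 × (153 − 104) = 14065 kJ/h
Energy balance on cold side (adiabatic exchanger): Q = ṁ_c·Cp_c·(T_c,out − T_c,in)
ṁ_c = 14065 / [1.74 × (57.2 − 22.1)] = 230.29 kg/h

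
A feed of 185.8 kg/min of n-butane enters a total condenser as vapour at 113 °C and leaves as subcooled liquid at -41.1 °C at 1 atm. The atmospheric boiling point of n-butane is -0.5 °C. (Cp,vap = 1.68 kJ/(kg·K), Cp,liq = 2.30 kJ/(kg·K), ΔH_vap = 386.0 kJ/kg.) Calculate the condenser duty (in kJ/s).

vapour 113→-0.5 °C: -190.68 kJ/kg
condensation at -0.5 °C: -386 kJ/kg
liquid -0.5→-41.1 °C: -93.38 kJ/kg
Δh = -190.68 + -386 + -93.38 = -670.06 kJ/kg
Q = ṁ·Δh = 185.8 kg/min × -670.06 kJ/kg = -124500 kJ/min
|Q| = 2075 kW

Q_c = 2070 kJ/s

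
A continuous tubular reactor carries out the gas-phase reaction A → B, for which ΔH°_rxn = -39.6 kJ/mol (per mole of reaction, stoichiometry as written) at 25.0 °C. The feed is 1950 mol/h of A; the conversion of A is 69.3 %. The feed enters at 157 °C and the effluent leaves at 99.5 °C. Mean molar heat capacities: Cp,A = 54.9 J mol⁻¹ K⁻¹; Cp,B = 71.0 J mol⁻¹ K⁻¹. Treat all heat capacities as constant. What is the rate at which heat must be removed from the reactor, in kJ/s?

Extent of reaction ξ = 0.693 × 1950 = 1351.3 mol/h
Reaction term: ξ·ΔH°_rxn = 1351.3 × -39.6 = -53513 kJ/h
Sensible, feed 157→25 °C: -14131 kJ/h
Outlet flows (mol/h): A 598.65, B 1351.3
Sensible, products 25→99.5 °C: 9596.5 kJ/h
Q = ΔH = -58048 kJ/h = -16.125 kW
Heat removed = 16.125 kJ/s

Q_out = 16.1 kJ/s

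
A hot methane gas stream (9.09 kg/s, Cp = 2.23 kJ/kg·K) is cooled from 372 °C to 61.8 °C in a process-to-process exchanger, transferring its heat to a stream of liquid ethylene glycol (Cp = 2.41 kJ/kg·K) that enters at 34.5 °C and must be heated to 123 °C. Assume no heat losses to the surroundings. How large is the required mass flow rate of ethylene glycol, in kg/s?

Heat released by hot stream: Q = 9.09 × 2.23 × (372 − 61.8) = 6288 kJ/s
Energy balance on cold side (adiabatic exchanger): Q = ṁ_c·Cp_c·(T_c,out − T_c,in)
ṁ_c = 6288 / [2.41 × (123 − 34.5)] = 29.482 kg/s

ṁ_c = 29.5 kg/s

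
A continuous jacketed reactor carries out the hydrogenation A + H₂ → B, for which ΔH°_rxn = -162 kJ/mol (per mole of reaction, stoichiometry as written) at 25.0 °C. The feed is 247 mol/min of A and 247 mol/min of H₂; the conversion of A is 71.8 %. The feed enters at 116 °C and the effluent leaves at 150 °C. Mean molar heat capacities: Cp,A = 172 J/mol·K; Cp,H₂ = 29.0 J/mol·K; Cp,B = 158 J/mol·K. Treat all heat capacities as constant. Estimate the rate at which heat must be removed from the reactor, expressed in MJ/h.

Q_out = 1680 MJ/h

Extent of reaction ξ = 0.718 × 247 = 177.35 mol/min
Reaction term: ξ·ΔH°_rxn = 177.35 × -162 = -28730 kJ/min
Sensible, feed 116→25 °C: -4517.9 kJ/min
Outlet flows (mol/min): A 69.654, H₂ 69.654, B 177.35
Sensible, products 25→150 °C: 5252.6 kJ/min
Q = ΔH = -27995 kJ/min = -466.59 kW
Heat removed = 1679.7 MJ/h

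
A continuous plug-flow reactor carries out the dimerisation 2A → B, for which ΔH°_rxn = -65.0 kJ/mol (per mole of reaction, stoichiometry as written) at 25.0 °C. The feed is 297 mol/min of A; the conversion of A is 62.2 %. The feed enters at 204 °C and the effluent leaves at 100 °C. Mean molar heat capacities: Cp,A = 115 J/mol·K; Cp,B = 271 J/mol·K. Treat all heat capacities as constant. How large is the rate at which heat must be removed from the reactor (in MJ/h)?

Q_out = 556 MJ/h

Extent of reaction ξ = 0.622 × 297 / 2 = 92.367 mol/min
Reaction term: ξ·ΔH°_rxn = 92.367 × -65.0 = -6003.9 kJ/min
Sensible, feed 204→25 °C: -6113.7 kJ/min
Outlet flows (mol/min): A 112.27, B 92.367
Sensible, products 25→100 °C: 2845.7 kJ/min
Q = ΔH = -9271.9 kJ/min = -154.53 kW
Heat removed = 556.32 MJ/h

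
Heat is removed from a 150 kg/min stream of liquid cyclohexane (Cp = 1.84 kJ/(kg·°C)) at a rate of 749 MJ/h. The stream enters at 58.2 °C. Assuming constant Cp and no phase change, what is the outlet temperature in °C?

Q = 749 MJ/h = 12483 kJ/min
ΔT = Q/(ṁ·Cp) = 12483/(150×1.84) = 45.229 K
T_out = 58.2 − 45.229 = 12.971 °C

T_out = 13.0 °C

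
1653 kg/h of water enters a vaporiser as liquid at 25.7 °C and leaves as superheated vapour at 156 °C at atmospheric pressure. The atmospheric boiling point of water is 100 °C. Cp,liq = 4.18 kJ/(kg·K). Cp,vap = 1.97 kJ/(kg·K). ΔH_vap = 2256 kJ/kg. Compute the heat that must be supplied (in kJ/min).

Q = 73700 kJ/min

liquid 25.7→100 °C: 310.57 kJ/kg
vaporisation at 100 °C: 2256 kJ/kg
vapour 100→156 °C: 110.32 kJ/kg
Δh = 310.57 + 2256 + 110.32 = 2676.9 kJ/kg
Q = ṁ·Δh = 1653 kg/h × 2676.9 kJ/kg = 4.4249e+06 kJ/h
|Q| = 1229.1 kW = 73748 kJ/min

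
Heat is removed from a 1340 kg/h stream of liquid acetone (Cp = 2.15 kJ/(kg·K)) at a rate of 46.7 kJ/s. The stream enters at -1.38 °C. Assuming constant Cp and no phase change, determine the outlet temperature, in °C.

Q = 46.7 kJ/s = 168120 kJ/h
ΔT = Q/(ṁ·Cp) = 168120/(1340×2.15) = 58.355 K
T_out = -1.38 − 58.355 = -59.735 °C

T_out = -59.7 °C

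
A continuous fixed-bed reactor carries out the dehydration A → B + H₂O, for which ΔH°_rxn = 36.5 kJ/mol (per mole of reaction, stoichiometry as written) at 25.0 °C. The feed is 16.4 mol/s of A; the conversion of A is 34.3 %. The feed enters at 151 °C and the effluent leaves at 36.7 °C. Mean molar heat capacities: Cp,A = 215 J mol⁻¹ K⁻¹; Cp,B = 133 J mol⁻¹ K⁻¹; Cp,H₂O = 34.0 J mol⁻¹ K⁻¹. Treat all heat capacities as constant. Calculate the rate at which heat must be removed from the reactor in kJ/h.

Q_out = 723000 kJ/h

Extent of reaction ξ = 0.343 × 16.4 = 5.6252 mol/s
Reaction term: ξ·ΔH°_rxn = 5.6252 × 36.5 = 205.32 kJ/s
Sensible, feed 151→25 °C: -444.28 kJ/s
Outlet flows (mol/s): A 10.775, B 5.6252, H₂O 5.6252
Sensible, products 25→36.7 °C: 38.095 kJ/s
Q = ΔH = -200.86 kJ/s = -200.86 kW
Heat removed = 723100 kJ/h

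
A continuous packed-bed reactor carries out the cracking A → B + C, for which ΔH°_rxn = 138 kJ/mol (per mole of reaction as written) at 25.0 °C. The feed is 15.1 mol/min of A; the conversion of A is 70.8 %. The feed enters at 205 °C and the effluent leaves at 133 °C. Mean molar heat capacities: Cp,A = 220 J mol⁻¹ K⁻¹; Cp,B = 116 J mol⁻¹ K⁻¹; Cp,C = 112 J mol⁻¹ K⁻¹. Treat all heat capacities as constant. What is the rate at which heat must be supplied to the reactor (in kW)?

Extent of reaction ξ = 0.708 × 15.1 = 10.691 mol/min
Reaction term: ξ·ΔH°_rxn = 10.691 × 138 = 1475.3 kJ/min
Sensible, feed 205→25 °C: -597.96 kJ/min
Outlet flows (mol/min): A 4.4092, B 10.691, C 10.691
Sensible, products 25→133 °C: 368.01 kJ/min
Q = ΔH = 1245.4 kJ/min = 20.756 kW
Heat supplied = 20.756 kW

Q_in = 20.8 kW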